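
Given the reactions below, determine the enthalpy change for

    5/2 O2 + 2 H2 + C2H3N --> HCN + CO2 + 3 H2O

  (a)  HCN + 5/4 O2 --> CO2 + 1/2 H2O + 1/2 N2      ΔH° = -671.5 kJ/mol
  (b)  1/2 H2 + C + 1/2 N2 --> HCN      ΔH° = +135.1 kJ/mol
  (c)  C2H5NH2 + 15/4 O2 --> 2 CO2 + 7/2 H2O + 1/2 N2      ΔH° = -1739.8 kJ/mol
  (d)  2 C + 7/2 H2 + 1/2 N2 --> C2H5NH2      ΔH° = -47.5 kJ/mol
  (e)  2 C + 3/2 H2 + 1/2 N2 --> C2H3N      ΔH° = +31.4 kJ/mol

ΔH° = -1147.2 kJ/mol

(a) reversed: +671.5 kJ/mol
(b): not needed.
(c) as written: -1739.8 kJ/mol
(d) as written: -47.5 kJ/mol
(e) reversed: -31.4 kJ/mol
Since enthalpy is a state function, ΔH° = (-1)·(-671.5) + (1)·(-1739.8) + (1)·(-47.5) + (-1)·(+31.4) = -1147.2 kJ/mol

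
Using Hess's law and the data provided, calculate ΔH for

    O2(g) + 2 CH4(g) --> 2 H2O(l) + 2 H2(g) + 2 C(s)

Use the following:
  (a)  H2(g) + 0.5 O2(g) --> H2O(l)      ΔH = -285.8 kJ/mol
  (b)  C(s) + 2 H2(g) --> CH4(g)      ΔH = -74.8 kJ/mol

ΔH = -422.0 kJ/mol

(a) × 2 (scale by 2 for the 2 H2O(l)): (2)·(-285.8) = -571.6 kJ/mol
(b) reversed and × 2 (reverse to put CH4(g) on the reactant side; scale by 2 for the 2 CH4(g)): (-2)·(-74.8) = +149.6 kJ/mol
ΔH = (2)·(-285.8) + (-2)·(-74.8) = -422.0 kJ/mol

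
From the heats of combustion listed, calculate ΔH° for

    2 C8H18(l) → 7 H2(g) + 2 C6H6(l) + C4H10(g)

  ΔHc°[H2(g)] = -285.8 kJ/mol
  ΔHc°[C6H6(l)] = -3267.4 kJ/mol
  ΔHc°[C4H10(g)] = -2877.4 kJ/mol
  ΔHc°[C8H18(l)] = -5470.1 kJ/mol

Using ΔH = Σ nΔHc°(reactants) − Σ nΔHc°(products):
= [2·(-5470.1)] − [7·(-285.8) + 2·(-3267.4) + 1·(-2877.4)]
= 472.6 kJ/mol

ΔH° = 472.6 kJ/mol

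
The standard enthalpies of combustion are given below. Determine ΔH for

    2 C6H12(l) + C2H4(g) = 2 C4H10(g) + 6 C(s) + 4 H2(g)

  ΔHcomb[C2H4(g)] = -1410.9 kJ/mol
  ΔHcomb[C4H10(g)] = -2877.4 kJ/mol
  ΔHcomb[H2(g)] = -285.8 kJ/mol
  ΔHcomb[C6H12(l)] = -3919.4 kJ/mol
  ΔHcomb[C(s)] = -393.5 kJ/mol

With combustion enthalpies, reactants minus products:
= [2·(-3919.4) + 1·(-1410.9)] − [2·(-2877.4) + 6·(-393.5) + 4·(-285.8)]
= 9.3 kJ/mol

ΔH = 9.3 kJ/mol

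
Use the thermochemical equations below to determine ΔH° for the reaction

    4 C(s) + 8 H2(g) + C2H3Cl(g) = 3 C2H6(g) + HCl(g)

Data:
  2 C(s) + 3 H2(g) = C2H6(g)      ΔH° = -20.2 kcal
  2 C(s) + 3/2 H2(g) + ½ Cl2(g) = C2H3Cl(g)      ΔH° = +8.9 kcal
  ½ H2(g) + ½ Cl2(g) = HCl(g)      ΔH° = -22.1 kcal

equation 1 × 3: (3)·(-20.2) = -60.6 kcal
equation 2 reversed: -8.9 kcal
equation 3 as written: -22.1 kcal
ΔH° = (-60.6) + (-8.9) + (-22.1) = -91.6 kcal

ΔH° = -91.6 kcal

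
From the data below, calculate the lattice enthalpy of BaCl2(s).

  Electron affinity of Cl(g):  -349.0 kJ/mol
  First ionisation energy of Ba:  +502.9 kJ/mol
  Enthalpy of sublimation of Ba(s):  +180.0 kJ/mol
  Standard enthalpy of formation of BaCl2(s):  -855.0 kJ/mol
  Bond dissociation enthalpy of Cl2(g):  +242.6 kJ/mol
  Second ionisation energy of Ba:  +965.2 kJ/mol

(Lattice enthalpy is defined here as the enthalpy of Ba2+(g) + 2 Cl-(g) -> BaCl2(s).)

ΔHf° = 1·ΔHsub + 1·(ΣIE) + 1·D(Cl2) + 2·EA + U
-855.0 = 1·(+180.0) + 1·(+1468.1) + 1·(+242.6) + 2·(-349.0) + U
U = -855.0 − (+1192.7) = -2047.7 kJ/mol

U = -2047.7 kJ/mol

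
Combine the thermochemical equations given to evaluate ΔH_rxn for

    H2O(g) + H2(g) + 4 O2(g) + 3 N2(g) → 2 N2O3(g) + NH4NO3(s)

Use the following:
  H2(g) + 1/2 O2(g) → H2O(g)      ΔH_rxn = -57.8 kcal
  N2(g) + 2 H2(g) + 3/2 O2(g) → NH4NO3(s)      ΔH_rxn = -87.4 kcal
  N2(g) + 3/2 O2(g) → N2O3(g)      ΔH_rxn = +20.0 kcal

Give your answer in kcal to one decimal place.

ΔH_rxn = 10.4 kcal

equation 1 reversed: +57.8 kcal
equation 2 as written: -87.4 kcal
equation 3 × 2: (2)·(+20.0) = +40.0 kcal
ΔH_rxn = (+57.8) + (-87.4) + (+40.0) = 10.4 kcal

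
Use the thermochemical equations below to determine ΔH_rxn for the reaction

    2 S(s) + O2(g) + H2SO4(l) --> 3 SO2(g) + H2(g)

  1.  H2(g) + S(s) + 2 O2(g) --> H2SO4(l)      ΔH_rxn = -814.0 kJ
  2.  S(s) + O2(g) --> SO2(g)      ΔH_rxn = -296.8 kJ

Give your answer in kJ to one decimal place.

eq. 1 reversed (H2SO4(l) must end up as a reactant): +814.0 kJ
eq. 2 × 3 (×3 to match 3 SO2(g) in the target): (3)·(-296.8) = -890.4 kJ
ΔH_rxn = (+814.0) + (-890.4) = -76.4 kJ

ΔH_rxn = -76.4 kJ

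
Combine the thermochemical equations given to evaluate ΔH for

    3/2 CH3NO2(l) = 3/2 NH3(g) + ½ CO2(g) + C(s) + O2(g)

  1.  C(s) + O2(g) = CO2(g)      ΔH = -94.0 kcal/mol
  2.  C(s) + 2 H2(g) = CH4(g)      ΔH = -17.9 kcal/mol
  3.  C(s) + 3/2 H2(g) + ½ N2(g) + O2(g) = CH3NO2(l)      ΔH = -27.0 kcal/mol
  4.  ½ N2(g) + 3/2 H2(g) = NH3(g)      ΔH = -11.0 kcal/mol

ΔH = -23.0 kcal/mol

eq. 1 × 1/2: (1/2)·(-94.0) = -47.0 kcal/mol
eq. 2: not needed.
eq. 3 reversed and × 3/2: (-3/2)·(-27.0) = +40.5 kcal/mol
eq. 4 × 3/2: (3/2)·(-11.0) = -16.5 kcal/mol
Since enthalpy is a state function, ΔH = (1/2)·(-94.0) + (-3/2)·(-27.0) + (3/2)·(-11.0) = -23.0 kcal/mol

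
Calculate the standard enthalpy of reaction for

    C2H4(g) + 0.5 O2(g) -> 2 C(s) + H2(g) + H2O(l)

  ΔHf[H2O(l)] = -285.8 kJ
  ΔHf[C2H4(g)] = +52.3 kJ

Products: 2·(+0.0) + 1·(+0.0) + 1·(-285.8) = -285.8
Reactants: 1·(+52.3) + 1/2·(+0.0) = +52.3
ΔH° = (-285.8) − (+52.3) = -338.1 kJ

ΔH° = -338.1 kJ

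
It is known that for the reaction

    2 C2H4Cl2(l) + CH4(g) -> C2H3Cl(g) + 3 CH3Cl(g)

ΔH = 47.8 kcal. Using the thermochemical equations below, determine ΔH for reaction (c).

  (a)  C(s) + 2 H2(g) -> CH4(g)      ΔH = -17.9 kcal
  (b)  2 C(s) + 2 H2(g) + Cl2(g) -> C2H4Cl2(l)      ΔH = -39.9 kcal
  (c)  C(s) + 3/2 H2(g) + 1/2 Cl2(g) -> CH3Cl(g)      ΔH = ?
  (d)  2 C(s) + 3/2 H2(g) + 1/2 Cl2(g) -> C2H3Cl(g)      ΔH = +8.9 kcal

(a) reversed: +17.9 kcal
(b) reversed and × 2: (-2)·(-39.9) = +79.8 kcal
(c) × 3: contributes 3·x
(d) as written: +8.9 kcal
+47.8 = (+17.9) + (+79.8) + (+8.9) + 3·x
x = (+47.8 − (+106.6)) / (3) = -19.6 kcal

ΔH = -19.6 kcal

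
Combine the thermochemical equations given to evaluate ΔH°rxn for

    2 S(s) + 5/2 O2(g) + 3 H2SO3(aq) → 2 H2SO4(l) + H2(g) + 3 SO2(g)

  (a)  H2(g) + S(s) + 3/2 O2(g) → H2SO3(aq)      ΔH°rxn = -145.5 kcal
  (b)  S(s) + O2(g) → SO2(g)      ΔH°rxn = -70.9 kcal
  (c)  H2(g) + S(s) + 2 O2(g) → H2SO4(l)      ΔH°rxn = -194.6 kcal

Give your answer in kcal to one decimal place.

(a) reversed and × 3: (-3)·(-145.5) = +436.5 kcal
(b) × 3: (3)·(-70.9) = -212.7 kcal
(c) × 2: (2)·(-194.6) = -389.2 kcal
ΔH°rxn = (-3)·(-145.5) + (3)·(-70.9) + (2)·(-194.6) = -165.4 kcal

ΔH°rxn = -165.4 kcal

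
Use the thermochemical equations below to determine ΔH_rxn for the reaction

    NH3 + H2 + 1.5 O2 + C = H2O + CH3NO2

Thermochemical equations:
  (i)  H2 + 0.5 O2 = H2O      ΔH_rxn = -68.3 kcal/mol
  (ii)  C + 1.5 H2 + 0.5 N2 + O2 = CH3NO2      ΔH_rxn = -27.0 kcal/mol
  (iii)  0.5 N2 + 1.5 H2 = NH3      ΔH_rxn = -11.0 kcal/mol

ΔH_rxn = -84.3 kcal/mol

(i) as written (H2O already on the product side): -68.3 kcal/mol
(ii) as written (CH3NO2 already on the product side): -27.0 kcal/mol
(iii) reversed (reverse to put NH3 on the reactant side): +11.0 kcal/mol
ΔH_rxn = (-68.3) + (-27.0) + (+11.0) = -84.3 kcal/mol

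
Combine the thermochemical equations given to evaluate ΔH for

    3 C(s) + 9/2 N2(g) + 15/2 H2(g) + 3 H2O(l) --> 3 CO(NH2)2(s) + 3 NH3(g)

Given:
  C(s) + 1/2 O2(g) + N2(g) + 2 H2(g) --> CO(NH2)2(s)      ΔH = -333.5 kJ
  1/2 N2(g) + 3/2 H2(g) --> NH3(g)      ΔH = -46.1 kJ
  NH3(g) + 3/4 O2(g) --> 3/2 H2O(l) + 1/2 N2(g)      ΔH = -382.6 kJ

equation 1 × 3 (scale by 3 for the 3 CO(NH2)2(s)): (3)·(-333.5) = -1000.5 kJ
equation 2 as written: -46.1 kJ
equation 3 reversed and × 2 (reverse to put H2O(l) on the reactant side; ×2 to match 3 H2O(l) in the target): (-2)·(-382.6) = +765.2 kJ
Combining the equations, ΔH = (3)·(-333.5) + (1)·(-46.1) + (-2)·(-382.6) = -281.4 kJ

ΔH = -281.4 kJ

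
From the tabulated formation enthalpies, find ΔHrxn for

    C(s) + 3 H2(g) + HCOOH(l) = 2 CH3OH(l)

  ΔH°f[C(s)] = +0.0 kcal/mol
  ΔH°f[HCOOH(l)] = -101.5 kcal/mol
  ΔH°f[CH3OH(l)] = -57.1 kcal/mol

ΔHrxn = -12.7 kcal/mol

Products: 2·(-57.1) = -114.2
Reactants: 1·(+0.0) + 3·(+0.0) + 1·(-101.5) = -101.5
ΔHrxn = (-114.2) − (-101.5) = -12.7 kcal/mol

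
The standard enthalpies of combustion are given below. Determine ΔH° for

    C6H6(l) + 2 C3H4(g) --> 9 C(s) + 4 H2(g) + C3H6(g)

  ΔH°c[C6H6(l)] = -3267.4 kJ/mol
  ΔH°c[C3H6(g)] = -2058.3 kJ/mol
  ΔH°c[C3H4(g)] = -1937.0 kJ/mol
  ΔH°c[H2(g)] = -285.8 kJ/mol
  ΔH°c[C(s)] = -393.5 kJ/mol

ΔH° = -398.4 kJ/mol

Using ΔH = Σ nΔHc°(reactants) − Σ nΔHc°(products):
= [1·(-3267.4) + 2·(-1937.0)] − [9·(-393.5) + 4·(-285.8) + 1·(-2058.3)]
= -398.4 kJ/mol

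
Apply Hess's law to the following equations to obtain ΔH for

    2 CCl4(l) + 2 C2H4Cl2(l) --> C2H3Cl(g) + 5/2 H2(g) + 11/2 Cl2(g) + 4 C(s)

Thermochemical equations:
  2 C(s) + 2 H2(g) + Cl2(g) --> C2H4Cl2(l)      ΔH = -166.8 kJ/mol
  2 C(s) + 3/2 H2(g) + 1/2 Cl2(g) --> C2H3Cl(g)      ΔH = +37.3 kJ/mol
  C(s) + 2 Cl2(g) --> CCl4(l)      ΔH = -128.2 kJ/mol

ΔH = 627.3 kJ/mol

equation 1 reversed and × 2: (-2)·(-166.8) = +333.6 kJ/mol
equation 2 as written: +37.3 kJ/mol
equation 3 reversed and × 2: (-2)·(-128.2) = +256.4 kJ/mol
ΔH = (+333.6) + (+37.3) + (+256.4) = 627.3 kJ/mol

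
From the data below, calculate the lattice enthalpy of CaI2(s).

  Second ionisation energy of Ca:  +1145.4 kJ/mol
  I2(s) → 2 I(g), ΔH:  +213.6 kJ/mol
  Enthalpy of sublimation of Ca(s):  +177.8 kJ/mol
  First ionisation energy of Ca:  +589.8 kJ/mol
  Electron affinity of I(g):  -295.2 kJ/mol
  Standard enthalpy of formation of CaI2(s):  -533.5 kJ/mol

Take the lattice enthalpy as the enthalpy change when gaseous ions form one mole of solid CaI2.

ΔHf° = 1·ΔHsub + 1·(ΣIE) + 1·D(I2) + 2·EA + U
-533.5 = 1·(+177.8) + 1·(+1735.2) + 1·(+213.6) + 2·(-295.2) + U
U = -533.5 − (+1536.2) = -2069.7 kJ/mol

U = -2069.7 kJ/mol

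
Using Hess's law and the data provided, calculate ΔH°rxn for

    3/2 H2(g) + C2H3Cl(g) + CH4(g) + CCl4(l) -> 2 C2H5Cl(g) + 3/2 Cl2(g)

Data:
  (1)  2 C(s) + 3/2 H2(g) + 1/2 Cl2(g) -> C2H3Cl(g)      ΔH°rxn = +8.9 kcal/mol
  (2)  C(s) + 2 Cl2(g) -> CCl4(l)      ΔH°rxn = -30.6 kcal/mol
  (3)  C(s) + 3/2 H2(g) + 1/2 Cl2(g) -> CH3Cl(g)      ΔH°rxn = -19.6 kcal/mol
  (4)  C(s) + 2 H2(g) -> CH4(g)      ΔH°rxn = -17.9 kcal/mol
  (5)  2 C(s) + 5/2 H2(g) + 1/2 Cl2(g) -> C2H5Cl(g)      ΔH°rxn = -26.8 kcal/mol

ΔH°rxn = -14.0 kcal/mol

(1) reversed: -8.9 kcal/mol
(2) reversed: +30.6 kcal/mol
(3): not needed.
(4) reversed: +17.9 kcal/mol
(5) × 2: (2)·(-26.8) = -53.6 kcal/mol
ΔH°rxn = (-8.9) + (+30.6) + (+17.9) + (-53.6) = -14.0 kcal/mol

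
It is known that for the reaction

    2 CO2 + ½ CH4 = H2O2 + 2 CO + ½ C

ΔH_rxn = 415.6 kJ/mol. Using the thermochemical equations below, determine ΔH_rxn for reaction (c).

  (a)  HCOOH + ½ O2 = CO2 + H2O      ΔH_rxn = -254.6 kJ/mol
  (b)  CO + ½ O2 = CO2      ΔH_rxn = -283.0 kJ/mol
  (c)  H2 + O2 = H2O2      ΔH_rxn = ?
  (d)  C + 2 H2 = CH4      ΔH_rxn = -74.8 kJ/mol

(a): not needed.
(b) reversed and × 2: (-2)·(-283.0) = +566.0 kJ/mol
(c) as written: contributes x
(d) reversed and × 1/2: (-1/2)·(-74.8) = +37.4 kJ/mol
+415.6 = (+566.0) + (+37.4) + x
x = (+415.6 − (+603.4)) / (1) = -187.8 kJ/mol

ΔH_rxn = -187.8 kJ/mol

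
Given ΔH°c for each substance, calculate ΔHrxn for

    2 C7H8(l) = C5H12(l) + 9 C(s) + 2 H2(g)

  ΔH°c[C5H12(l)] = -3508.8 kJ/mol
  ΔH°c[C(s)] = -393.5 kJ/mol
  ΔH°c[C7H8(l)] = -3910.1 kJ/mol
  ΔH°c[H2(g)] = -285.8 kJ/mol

With combustion enthalpies, reactants minus products:
= [2·(-3910.1)] − [1·(-3508.8) + 9·(-393.5) + 2·(-285.8)]
= -198.3 kJ/mol

ΔHrxn = -198.3 kJ/mol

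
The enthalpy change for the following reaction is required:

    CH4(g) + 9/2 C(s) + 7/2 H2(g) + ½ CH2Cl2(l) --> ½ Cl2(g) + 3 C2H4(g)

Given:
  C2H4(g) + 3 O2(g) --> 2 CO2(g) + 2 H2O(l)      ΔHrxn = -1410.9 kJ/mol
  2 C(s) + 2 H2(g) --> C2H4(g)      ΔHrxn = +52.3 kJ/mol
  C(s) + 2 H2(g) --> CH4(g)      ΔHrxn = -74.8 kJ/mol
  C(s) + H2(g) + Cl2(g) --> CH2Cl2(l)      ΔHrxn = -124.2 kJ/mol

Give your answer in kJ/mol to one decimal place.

equation 1: not needed.
equation 2 × 3: (3)·(+52.3) = +156.9 kJ/mol
equation 3 reversed: +74.8 kJ/mol
equation 4 reversed and × 1/2: (-1/2)·(-124.2) = +62.1 kJ/mol
Summing the manipulated equations, ΔHrxn = (3)·(+52.3) + (-1)·(-74.8) + (-1/2)·(-124.2) = 293.8 kJ/mol

ΔHrxn = 293.8 kJ/mol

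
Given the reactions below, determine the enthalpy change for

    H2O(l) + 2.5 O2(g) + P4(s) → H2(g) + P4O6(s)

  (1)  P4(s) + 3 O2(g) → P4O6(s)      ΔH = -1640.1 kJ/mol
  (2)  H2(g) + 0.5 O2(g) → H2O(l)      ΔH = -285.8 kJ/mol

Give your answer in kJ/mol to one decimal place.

(1) as written: -1640.1 kJ/mol
(2) reversed: +285.8 kJ/mol
Summing the manipulated equations, ΔH = (1)·(-1640.1) + (-1)·(-285.8) = -1354.3 kJ/mol

ΔH = -1354.3 kJ/mol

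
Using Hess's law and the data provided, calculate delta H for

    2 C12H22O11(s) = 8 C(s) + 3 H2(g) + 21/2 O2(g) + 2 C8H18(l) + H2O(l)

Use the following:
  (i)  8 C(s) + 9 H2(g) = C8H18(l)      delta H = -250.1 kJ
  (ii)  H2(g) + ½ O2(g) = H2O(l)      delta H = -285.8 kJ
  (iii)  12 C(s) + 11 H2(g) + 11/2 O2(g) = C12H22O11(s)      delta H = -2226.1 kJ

(i) × 2 (×2 to match 2 C8H18(l) in the target): (2)·(-250.1) = -500.2 kJ
(ii) as written (H2O(l) already on the product side): -285.8 kJ
(iii) reversed and × 2 (reverse to put C12H22O11(s) on the reactant side; ×2 to match 2 C12H22O11(s) in the target): (-2)·(-2226.1) = +4452.2 kJ
Summing the manipulated equations, delta H = (-500.2) + (-285.8) + (+4452.2) = 3666.2 kJ

delta H = 3666.2 kJ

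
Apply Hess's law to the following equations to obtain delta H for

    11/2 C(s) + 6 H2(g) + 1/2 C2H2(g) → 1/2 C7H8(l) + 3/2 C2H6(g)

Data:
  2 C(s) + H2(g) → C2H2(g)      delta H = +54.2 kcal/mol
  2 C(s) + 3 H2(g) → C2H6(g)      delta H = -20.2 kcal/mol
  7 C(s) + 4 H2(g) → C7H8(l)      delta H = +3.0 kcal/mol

equation 1 reversed and × 1/2: (-1/2)·(+54.2) = -27.1 kcal/mol
equation 2 × 3/2: (3/2)·(-20.2) = -30.3 kcal/mol
equation 3 × 1/2: (1/2)·(+3.0) = +1.5 kcal/mol
By Hess's law, delta H = (-27.1) + (-30.3) + (+1.5) = -55.9 kcal/mol

delta H = -55.9 kcal/mol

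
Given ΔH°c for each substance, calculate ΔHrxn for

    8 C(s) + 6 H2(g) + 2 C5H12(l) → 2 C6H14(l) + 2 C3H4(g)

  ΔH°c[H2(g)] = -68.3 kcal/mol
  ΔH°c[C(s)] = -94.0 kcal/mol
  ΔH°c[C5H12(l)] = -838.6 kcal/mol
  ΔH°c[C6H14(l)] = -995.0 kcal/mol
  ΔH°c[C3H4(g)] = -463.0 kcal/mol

Using ΔH = Σ nΔHc°(reactants) − Σ nΔHc°(products):
= [8·(-94.0) + 6·(-68.3) + 2·(-838.6)] − [2·(-995.0) + 2·(-463.0)]
= 77.0 kcal/mol

ΔHrxn = 77.0 kcal/mol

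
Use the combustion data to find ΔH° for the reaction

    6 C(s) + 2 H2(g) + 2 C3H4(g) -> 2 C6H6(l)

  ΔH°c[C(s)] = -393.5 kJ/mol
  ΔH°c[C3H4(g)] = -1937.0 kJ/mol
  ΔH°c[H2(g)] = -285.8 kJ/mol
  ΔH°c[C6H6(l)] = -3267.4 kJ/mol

ΔH° = -271.8 kJ/mol

Using ΔH = Σ nΔHc°(reactants) − Σ nΔHc°(products):
= [6·(-393.5) + 2·(-285.8) + 2·(-1937.0)] − [2·(-3267.4)]
= -271.8 kJ/mol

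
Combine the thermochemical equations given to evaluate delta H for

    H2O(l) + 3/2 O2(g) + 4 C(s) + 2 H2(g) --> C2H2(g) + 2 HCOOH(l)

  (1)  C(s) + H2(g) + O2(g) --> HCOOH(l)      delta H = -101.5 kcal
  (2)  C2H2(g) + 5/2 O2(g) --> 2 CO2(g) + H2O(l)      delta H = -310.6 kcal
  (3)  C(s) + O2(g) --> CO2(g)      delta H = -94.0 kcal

(1) × 2 (scale by 2 for the 2 HCOOH(l)): (2)·(-101.5) = -203.0 kcal
(2) reversed (C2H2(g) must end up as a product): +310.6 kcal
(3) × 2: (2)·(-94.0) = -188.0 kcal
delta H = (2)·(-101.5) + (-1)·(-310.6) + (2)·(-94.0) = -80.4 kcal

delta H = -80.4 kcal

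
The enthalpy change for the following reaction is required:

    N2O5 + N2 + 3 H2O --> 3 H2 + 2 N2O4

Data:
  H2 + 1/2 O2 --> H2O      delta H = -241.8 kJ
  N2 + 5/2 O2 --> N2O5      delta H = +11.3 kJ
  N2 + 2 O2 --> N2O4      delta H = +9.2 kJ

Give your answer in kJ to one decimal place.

delta H = 732.5 kJ

equation 1 reversed and × 3 (reverse to put H2O on the reactant side; scale by 3 for the 3 H2O): (-3)·(-241.8) = +725.4 kJ
equation 2 reversed (N2O5 must end up as a reactant): -11.3 kJ
equation 3 × 2 (×2 to match 2 N2O4 in the target): (2)·(+9.2) = +18.4 kJ
delta H = (+725.4) + (-11.3) + (+18.4) = 732.5 kJ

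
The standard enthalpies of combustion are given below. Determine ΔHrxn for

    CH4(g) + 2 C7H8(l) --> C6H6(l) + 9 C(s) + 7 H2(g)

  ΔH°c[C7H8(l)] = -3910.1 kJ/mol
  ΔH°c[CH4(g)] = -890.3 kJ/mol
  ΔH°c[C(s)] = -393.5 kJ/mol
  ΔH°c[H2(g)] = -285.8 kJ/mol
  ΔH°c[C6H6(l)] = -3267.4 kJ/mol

ΔHrxn = 99.0 kJ/mol

With combustion enthalpies, reactants minus products:
= [1·(-890.3) + 2·(-3910.1)] − [1·(-3267.4) + 9·(-393.5) + 7·(-285.8)]
= 99.0 kJ/mol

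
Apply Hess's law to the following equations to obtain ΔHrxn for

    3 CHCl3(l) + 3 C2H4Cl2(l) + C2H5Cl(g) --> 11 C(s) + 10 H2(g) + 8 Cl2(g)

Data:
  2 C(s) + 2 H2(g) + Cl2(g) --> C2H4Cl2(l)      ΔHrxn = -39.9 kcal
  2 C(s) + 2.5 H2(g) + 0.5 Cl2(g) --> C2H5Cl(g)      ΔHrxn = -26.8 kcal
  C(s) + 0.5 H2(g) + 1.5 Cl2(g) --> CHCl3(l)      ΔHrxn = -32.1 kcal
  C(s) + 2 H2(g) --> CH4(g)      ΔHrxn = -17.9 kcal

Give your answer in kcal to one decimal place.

ΔHrxn = 242.8 kcal

equation 1 reversed and × 3 (reverse to put C2H4Cl2(l) on the reactant side; ×3 to match 3 C2H4Cl2(l) in the target): (-3)·(-39.9) = +119.7 kcal
equation 2 reversed (C2H5Cl(g) must end up as a reactant): +26.8 kcal
equation 3 reversed and × 3 (reverse to put CHCl3(l) on the reactant side; scale by 3 for the 3 CHCl3(l)): (-3)·(-32.1) = +96.3 kcal
equation 4: not needed (CH4(g) appears nowhere else).
ΔHrxn = (+119.7) + (+26.8) + (+96.3) = 242.8 kcal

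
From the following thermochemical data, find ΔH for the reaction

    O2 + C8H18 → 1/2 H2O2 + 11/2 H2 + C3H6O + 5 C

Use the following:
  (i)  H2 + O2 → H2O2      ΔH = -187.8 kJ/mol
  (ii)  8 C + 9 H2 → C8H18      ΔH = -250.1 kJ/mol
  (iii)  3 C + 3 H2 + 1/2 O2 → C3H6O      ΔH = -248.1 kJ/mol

(i) × 1/2: (1/2)·(-187.8) = -93.9 kJ/mol
(ii) reversed: +250.1 kJ/mol
(iii) as written: -248.1 kJ/mol
ΔH = (-93.9) + (+250.1) + (-248.1) = -91.9 kJ/mol

ΔH = -91.9 kJ/mol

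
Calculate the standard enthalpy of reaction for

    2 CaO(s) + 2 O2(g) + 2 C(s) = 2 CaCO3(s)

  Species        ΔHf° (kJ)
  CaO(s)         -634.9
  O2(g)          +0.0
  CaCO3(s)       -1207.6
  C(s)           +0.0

ΔH° = -1145.4 kJ

Products: 2·(-1207.6) = -2415.2
Reactants: 2·(-634.9) + 2·(+0.0) + 2·(+0.0) = -1269.8
ΔH° = (-2415.2) − (-1269.8) = -1145.4 kJ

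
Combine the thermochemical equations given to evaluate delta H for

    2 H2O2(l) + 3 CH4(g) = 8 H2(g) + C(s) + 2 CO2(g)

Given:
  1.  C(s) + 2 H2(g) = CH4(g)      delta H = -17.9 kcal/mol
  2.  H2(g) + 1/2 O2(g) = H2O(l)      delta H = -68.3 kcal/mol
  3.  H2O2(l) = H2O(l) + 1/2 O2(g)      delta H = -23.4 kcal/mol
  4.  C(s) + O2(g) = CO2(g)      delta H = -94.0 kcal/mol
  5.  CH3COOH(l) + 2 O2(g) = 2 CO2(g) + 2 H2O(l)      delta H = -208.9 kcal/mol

eq. 1 reversed and × 3: (-3)·(-17.9) = +53.7 kcal/mol
eq. 2 reversed and × 2: (-2)·(-68.3) = +136.6 kcal/mol
eq. 3 × 2: (2)·(-23.4) = -46.8 kcal/mol
eq. 4 × 2: (2)·(-94.0) = -188.0 kcal/mol
eq. 5: not needed.
delta H = (+53.7) + (+136.6) + (-46.8) + (-188.0) = -44.5 kcal/mol

delta H = -44.5 kcal/mol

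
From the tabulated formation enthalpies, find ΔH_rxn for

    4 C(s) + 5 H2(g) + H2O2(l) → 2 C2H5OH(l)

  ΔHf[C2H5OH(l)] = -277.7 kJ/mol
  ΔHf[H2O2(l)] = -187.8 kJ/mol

ΔH_rxn = -367.6 kJ/mol

Products: 2·(-277.7) = -555.4
Reactants: 4·(+0.0) + 5·(+0.0) + 1·(-187.8) = -187.8
ΔH_rxn = (-555.4) − (-187.8) = -367.6 kJ/mol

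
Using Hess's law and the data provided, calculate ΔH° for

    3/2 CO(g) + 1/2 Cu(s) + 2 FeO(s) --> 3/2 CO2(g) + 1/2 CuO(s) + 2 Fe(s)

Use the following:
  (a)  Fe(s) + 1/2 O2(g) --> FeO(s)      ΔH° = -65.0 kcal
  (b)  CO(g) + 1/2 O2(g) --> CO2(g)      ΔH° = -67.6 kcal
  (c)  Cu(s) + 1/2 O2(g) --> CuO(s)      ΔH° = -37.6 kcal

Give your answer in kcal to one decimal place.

(a) reversed and × 2: (-2)·(-65.0) = +130.0 kcal
(b) × 3/2: (3/2)·(-67.6) = -101.4 kcal
(c) × 1/2: (1/2)·(-37.6) = -18.8 kcal
ΔH° = (-2)·(-65.0) + (3/2)·(-67.6) + (1/2)·(-37.6) = 9.8 kcal

ΔH° = 9.8 kcal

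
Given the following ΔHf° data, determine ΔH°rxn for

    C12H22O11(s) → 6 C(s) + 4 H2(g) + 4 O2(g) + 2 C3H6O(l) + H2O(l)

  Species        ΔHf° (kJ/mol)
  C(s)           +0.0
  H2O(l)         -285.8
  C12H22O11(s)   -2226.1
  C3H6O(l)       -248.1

ΔH°rxn = 1444.1 kJ/mol

Products: 6·(+0.0) + 4·(+0.0) + 4·(+0.0) + 2·(-248.1) + 1·(-285.8) = -782.0
Reactants: 1·(-2226.1) = -2226.1
ΔH°rxn = (-782.0) − (-2226.1) = 1444.1 kJ/mol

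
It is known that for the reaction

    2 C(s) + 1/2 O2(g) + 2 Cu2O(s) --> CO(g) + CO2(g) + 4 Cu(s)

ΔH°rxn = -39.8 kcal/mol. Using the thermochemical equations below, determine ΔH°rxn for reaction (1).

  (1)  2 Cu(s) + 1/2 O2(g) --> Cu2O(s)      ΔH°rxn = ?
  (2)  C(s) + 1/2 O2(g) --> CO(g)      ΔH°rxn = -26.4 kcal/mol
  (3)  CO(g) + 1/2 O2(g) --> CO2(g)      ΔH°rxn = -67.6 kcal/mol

ΔH°rxn = -40.3 kcal/mol

(1) reversed and × 2 (reverse to put Cu2O(s) on the reactant side; scale by 2 for the 2 Cu2O(s)): contributes −2·x
(2) × 2 (scale by 2 for the 2 C(s)): (2)·(-26.4) = -52.8 kcal/mol
(3) as written (CO2(g) already on the product side): -67.6 kcal/mol
-39.8 = (-52.8) + (-67.6) − 2·x
x = (-39.8 − (-120.4)) / (-2) = -40.3 kcal/mol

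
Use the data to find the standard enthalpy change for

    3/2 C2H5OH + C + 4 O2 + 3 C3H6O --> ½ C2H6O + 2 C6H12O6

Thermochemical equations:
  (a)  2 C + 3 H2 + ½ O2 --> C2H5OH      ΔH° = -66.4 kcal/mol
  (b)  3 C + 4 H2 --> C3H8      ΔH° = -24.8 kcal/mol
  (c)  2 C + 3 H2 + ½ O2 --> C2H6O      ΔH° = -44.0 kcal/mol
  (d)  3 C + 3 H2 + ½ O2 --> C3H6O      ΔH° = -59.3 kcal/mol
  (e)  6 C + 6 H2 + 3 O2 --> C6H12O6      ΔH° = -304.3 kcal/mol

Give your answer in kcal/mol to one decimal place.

ΔH° = -353.1 kcal/mol

(a) reversed and × 3/2 (reverse to put C2H5OH on the reactant side; ×3/2 to match 3/2 C2H5OH in the target): (-3/2)·(-66.4) = +99.6 kcal/mol
(b): not needed (C3H8 appears nowhere else).
(c) × 1/2 (scale by 1/2 for the 1/2 C2H6O): (1/2)·(-44.0) = -22.0 kcal/mol
(d) reversed and × 3 (reverse to put C3H6O on the reactant side; scale by 3 for the 3 C3H6O): (-3)·(-59.3) = +177.9 kcal/mol
(e) × 2 (×2 to match 2 C6H12O6 in the target): (2)·(-304.3) = -608.6 kcal/mol
Since enthalpy is a state function, ΔH° = (+99.6) + (-22.0) + (+177.9) + (-608.6) = -353.1 kcal/mol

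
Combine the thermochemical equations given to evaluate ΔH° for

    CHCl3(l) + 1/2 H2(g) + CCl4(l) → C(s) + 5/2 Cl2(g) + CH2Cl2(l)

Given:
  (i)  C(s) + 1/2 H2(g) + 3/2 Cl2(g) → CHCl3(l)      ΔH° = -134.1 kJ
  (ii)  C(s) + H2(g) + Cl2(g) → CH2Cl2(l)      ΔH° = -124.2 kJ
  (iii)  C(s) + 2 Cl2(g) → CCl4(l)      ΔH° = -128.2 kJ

(i) reversed: +134.1 kJ
(ii) as written: -124.2 kJ
(iii) reversed: +128.2 kJ
By Hess's law, ΔH° = (+134.1) + (-124.2) + (+128.2) = 138.1 kJ

ΔH° = 138.1 kJ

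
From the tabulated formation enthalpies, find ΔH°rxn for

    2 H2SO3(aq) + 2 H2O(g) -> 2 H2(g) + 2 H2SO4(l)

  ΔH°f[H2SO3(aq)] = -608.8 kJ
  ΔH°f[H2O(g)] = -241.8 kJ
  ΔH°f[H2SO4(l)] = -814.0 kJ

ΔH°rxn = Σ nΔHf°(products) − Σ nΔHf°(reactants).
Products: 2·(+0.0) + 2·(-814.0) = -1628.0
Reactants: 2·(-608.8) + 2·(-241.8) = -1701.2
ΔH°rxn = (-1628.0) − (-1701.2) = 73.2 kJ

ΔH°rxn = 73.2 kJ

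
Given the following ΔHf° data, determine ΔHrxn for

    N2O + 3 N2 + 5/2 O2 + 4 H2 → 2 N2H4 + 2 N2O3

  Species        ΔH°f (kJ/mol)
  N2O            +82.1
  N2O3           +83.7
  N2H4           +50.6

ΔHrxn = 186.5 kJ/mol

ΔH°rxn = Σ nΔHf°(products) − Σ nΔHf°(reactants).
Products: 2·(+50.6) + 2·(+83.7) = +268.6
Reactants: 1·(+82.1) + 3·(+0.0) + 5/2·(+0.0) + 4·(+0.0) = +82.1
ΔHrxn = (+268.6) − (+82.1) = 186.5 kJ/mol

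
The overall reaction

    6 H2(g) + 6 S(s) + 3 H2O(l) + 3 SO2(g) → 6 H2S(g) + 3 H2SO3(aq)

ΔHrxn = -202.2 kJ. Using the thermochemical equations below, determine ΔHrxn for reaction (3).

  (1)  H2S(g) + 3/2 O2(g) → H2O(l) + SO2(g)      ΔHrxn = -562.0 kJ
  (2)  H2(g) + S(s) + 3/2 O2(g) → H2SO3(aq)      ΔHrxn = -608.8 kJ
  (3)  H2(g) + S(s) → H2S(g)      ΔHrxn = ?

(1) reversed and × 3 (H2O(l) must end up as a reactant; ×3 to match 3 H2O(l) in the target): (-3)·(-562.0) = +1686.0 kJ
(2) × 3 (scale by 3 for the 3 H2SO3(aq)): (3)·(-608.8) = -1826.4 kJ
(3) × 3: contributes 3·x
-202.2 = (+1686.0) + (-1826.4) + 3·x
x = (-202.2 − (-140.4)) / (3) = -20.6 kJ

ΔHrxn = -20.6 kJ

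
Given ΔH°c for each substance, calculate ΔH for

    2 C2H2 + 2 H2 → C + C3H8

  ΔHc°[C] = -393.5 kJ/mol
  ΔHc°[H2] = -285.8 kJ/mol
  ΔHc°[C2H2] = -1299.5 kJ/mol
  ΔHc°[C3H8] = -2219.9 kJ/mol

ΔH = -557.2 kJ/mol

With combustion enthalpies, reactants minus products:
= [2·(-1299.5) + 2·(-285.8)] − [1·(-393.5) + 1·(-2219.9)]
= -557.2 kJ/mol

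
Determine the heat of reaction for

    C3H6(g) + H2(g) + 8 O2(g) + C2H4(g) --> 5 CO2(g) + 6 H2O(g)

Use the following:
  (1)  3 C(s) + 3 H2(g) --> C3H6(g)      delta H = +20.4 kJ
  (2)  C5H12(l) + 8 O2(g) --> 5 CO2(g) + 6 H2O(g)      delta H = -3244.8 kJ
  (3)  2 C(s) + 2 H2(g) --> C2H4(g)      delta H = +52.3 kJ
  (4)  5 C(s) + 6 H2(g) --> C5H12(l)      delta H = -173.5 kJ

(1) reversed: -20.4 kJ
(2) as written: -3244.8 kJ
(3) reversed: -52.3 kJ
(4) as written: -173.5 kJ
delta H = (-20.4) + (-3244.8) + (-52.3) + (-173.5) = -3491.0 kJ

delta H = -3491.0 kJ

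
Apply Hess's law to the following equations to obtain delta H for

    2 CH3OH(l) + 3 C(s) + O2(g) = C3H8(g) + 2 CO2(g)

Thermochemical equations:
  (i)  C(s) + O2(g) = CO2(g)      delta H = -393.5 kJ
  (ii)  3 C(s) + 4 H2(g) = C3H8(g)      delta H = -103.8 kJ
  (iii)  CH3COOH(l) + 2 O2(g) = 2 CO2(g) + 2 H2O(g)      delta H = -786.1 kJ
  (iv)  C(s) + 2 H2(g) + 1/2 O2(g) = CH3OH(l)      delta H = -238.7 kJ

(i) × 2: (2)·(-393.5) = -787.0 kJ
(ii) as written: -103.8 kJ
(iii): not needed.
(iv) reversed and × 2: (-2)·(-238.7) = +477.4 kJ
By Hess's law, delta H = (2)·(-393.5) + (1)·(-103.8) + (-2)·(-238.7) = -413.4 kJ

delta H = -413.4 kJ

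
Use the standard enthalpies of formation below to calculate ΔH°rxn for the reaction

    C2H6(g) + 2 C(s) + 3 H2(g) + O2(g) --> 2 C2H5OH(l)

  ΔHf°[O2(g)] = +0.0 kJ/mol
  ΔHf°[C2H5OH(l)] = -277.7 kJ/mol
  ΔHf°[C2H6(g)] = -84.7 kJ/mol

Products: 2·(-277.7) = -555.4
Reactants: 1·(-84.7) + 2·(+0.0) + 3·(+0.0) + 1·(+0.0) = -84.7
ΔH°rxn = (-555.4) − (-84.7) = -470.7 kJ/mol

ΔH°rxn = -470.7 kJ/mol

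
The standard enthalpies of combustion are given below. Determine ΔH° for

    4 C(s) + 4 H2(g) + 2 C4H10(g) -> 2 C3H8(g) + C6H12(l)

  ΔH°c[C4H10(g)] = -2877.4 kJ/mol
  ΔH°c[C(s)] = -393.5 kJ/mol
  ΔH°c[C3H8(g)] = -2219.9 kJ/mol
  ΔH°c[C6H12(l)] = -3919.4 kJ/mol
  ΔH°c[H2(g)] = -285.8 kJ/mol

Using ΔH = Σ nΔHc°(reactants) − Σ nΔHc°(products):
= [4·(-393.5) + 4·(-285.8) + 2·(-2877.4)] − [2·(-2219.9) + 1·(-3919.4)]
= -112.8 kJ/mol

ΔH° = -112.8 kJ/mol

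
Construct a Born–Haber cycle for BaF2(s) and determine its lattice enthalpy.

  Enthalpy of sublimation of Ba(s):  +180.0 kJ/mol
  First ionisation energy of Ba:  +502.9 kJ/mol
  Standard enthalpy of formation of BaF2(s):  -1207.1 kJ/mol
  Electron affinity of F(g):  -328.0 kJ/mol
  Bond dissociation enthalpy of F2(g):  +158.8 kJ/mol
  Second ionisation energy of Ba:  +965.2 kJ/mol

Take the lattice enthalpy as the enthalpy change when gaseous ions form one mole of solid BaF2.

U = -2358.0 kJ/mol

ΔHf° = 1·ΔHsub + 1·(ΣIE) + 1·D(F2) + 2·EA + U
-1207.1 = 1·(+180.0) + 1·(+1468.1) + 1·(+158.8) + 2·(-328.0) + U
U = -1207.1 − (+1150.9) = -2358.0 kJ/mol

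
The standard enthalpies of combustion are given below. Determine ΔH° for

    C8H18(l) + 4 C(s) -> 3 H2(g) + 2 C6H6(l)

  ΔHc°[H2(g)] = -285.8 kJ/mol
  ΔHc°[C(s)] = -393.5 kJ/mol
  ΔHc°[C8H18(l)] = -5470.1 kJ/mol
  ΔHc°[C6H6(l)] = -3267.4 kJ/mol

Using ΔH = Σ nΔHc°(reactants) − Σ nΔHc°(products):
= [1·(-5470.1) + 4·(-393.5)] − [3·(-285.8) + 2·(-3267.4)]
= 348.1 kJ/mol

ΔH° = 348.1 kJ/mol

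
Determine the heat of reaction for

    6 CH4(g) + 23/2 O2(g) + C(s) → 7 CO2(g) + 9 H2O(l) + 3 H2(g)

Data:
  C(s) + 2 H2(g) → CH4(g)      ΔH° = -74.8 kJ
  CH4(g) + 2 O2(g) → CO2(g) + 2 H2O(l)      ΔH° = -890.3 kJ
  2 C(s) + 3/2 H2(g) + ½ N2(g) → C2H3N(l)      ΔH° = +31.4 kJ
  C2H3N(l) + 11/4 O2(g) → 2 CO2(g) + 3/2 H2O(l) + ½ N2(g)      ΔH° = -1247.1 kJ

equation 1 reversed and × 3: (-3)·(-74.8) = +224.4 kJ
equation 2 × 3: (3)·(-890.3) = -2670.9 kJ
equation 3 × 2: (2)·(+31.4) = +62.8 kJ
equation 4 × 2: (2)·(-1247.1) = -2494.2 kJ
ΔH° = (-3)·(-74.8) + (3)·(-890.3) + (2)·(+31.4) + (2)·(-1247.1) = -4877.9 kJ

ΔH° = -4877.9 kJ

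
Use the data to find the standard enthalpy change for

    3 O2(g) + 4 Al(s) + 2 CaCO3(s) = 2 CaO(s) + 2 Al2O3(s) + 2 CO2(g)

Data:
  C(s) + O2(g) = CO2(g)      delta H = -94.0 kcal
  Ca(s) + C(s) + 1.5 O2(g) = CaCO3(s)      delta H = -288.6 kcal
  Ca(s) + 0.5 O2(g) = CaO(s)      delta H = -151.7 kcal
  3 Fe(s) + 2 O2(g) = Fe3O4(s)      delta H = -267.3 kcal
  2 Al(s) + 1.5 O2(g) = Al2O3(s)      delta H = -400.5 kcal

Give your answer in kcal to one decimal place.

delta H = -715.2 kcal

equation 1 × 2 (scale by 2 for the 2 CO2(g)): (2)·(-94.0) = -188.0 kcal
equation 2 reversed and × 2 (CaCO3(s) must end up as a reactant; ×2 to match 2 CaCO3(s) in the target): (-2)·(-288.6) = +577.2 kcal
equation 3 × 2 (×2 to match 2 CaO(s) in the target): (2)·(-151.7) = -303.4 kcal
equation 4: not needed (Fe3O4(s) appears nowhere else).
equation 5 × 2 (×2 to match 2 Al2O3(s) in the target): (2)·(-400.5) = -801.0 kcal
Since enthalpy is a state function, delta H = (2)·(-94.0) + (-2)·(-288.6) + (2)·(-151.7) + (2)·(-400.5) = -715.2 kcal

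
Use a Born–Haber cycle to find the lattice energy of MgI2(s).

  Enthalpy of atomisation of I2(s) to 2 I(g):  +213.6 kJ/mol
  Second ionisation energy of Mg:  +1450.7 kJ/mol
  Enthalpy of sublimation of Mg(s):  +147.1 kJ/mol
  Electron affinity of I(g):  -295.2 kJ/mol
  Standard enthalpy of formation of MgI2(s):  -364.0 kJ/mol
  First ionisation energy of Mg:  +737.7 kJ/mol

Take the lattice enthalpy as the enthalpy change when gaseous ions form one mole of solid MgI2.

U = -2322.7 kJ/mol

ΔHf° = 1·ΔHsub + 1·(ΣIE) + 1·D(I2) + 2·EA + U
-364.0 = 1·(+147.1) + 1·(+2188.4) + 1·(+213.6) + 2·(-295.2) + U
U = -364.0 − (+1958.7) = -2322.7 kJ/mol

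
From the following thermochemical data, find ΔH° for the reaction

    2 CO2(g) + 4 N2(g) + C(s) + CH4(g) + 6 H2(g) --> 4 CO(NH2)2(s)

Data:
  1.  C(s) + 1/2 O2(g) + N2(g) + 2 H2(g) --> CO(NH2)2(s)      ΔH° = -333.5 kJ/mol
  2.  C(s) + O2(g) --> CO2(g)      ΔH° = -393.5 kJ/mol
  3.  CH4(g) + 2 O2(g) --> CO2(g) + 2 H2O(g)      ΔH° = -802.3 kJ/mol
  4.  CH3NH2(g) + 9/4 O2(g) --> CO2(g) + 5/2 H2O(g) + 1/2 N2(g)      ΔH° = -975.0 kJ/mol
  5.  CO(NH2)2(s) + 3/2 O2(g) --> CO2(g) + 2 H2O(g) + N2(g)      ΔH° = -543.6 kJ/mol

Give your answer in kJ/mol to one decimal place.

ΔH° = -472.2 kJ/mol

eq. 1 × 3: (3)·(-333.5) = -1000.5 kJ/mol
eq. 2 reversed and × 2: (-2)·(-393.5) = +787.0 kJ/mol
eq. 3 as written: -802.3 kJ/mol
eq. 4: not needed.
eq. 5 reversed: +543.6 kJ/mol
Combining the equations, ΔH° = (3)·(-333.5) + (-2)·(-393.5) + (1)·(-802.3) + (-1)·(-543.6) = -472.2 kJ/mol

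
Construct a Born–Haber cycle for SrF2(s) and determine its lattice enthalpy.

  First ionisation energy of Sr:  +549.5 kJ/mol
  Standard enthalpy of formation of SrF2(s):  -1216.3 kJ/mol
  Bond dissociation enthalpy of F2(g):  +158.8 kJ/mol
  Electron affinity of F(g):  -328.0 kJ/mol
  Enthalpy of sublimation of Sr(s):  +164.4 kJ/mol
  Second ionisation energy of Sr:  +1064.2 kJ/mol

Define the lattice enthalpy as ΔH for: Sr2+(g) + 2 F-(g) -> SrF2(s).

ΔHf° = 1·ΔHsub + 1·(ΣIE) + 1·D(F2) + 2·EA + U
-1216.3 = 1·(+164.4) + 1·(+1613.7) + 1·(+158.8) + 2·(-328.0) + U
U = -1216.3 − (+1280.9) = -2497.2 kJ/mol

U = -2497.2 kJ/mol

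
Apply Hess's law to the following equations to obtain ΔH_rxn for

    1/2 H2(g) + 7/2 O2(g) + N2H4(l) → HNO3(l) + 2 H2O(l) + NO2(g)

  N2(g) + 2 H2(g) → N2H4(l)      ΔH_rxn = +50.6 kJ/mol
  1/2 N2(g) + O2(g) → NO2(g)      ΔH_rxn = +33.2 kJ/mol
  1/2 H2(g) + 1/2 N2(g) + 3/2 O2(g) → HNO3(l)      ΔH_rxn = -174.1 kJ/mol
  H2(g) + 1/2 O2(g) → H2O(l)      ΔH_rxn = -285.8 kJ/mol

equation 1 reversed: -50.6 kJ/mol
equation 2 as written: +33.2 kJ/mol
equation 3 as written: -174.1 kJ/mol
equation 4 × 2: (2)·(-285.8) = -571.6 kJ/mol
ΔH_rxn = (-50.6) + (+33.2) + (-174.1) + (-571.6) = -763.1 kJ/mol

ΔH_rxn = -763.1 kJ/mol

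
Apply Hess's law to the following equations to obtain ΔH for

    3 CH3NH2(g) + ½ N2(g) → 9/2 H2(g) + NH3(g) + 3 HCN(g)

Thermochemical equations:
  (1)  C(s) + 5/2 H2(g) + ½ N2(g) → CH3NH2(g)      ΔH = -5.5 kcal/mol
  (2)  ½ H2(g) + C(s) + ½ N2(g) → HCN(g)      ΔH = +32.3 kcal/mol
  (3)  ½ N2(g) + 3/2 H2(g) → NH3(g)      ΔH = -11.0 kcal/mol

ΔH = 102.4 kcal/mol

(1) reversed and × 3: (-3)·(-5.5) = +16.5 kcal/mol
(2) × 3: (3)·(+32.3) = +96.9 kcal/mol
(3) as written: -11.0 kcal/mol
Since enthalpy is a state function, ΔH = (+16.5) + (+96.9) + (-11.0) = 102.4 kcal/mol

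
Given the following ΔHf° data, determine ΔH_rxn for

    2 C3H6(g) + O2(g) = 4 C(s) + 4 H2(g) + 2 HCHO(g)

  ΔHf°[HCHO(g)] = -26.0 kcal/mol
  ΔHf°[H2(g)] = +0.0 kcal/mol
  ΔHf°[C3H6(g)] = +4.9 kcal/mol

ΔH°rxn = Σ nΔHf°(products) − Σ nΔHf°(reactants).
Products: 4·(+0.0) + 4·(+0.0) + 2·(-26.0) = -52.0
Reactants: 2·(+4.9) + 1·(+0.0) = +9.8
ΔH_rxn = (-52.0) − (+9.8) = -61.8 kcal/mol

ΔH_rxn = -61.8 kcal/mol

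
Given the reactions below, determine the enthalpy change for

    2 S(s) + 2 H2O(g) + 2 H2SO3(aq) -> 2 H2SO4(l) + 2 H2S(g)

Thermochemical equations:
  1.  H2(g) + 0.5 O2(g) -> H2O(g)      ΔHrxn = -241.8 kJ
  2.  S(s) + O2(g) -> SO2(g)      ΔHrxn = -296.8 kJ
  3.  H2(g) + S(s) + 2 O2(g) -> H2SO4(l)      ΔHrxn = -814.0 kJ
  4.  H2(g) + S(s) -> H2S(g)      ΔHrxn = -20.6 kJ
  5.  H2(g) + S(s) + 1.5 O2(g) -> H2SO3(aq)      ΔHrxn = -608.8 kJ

eq. 1 reversed and × 2: (-2)·(-241.8) = +483.6 kJ
eq. 2: not needed.
eq. 3 × 2: (2)·(-814.0) = -1628.0 kJ
eq. 4 × 2: (2)·(-20.6) = -41.2 kJ
eq. 5 reversed and × 2: (-2)·(-608.8) = +1217.6 kJ
ΔHrxn = (+483.6) + (-1628.0) + (-41.2) + (+1217.6) = 32.0 kJ

ΔHrxn = 32.0 kJ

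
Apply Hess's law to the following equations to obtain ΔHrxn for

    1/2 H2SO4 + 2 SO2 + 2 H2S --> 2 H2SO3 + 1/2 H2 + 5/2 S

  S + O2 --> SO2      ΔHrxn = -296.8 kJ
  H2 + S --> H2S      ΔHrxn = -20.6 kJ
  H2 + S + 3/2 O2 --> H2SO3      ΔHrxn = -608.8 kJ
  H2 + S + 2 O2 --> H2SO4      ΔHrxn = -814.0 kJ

equation 1 reversed and × 2: (-2)·(-296.8) = +593.6 kJ
equation 2 reversed and × 2: (-2)·(-20.6) = +41.2 kJ
equation 3 × 2: (2)·(-608.8) = -1217.6 kJ
equation 4 reversed and × 1/2: (-1/2)·(-814.0) = +407.0 kJ
Combining the equations, ΔHrxn = (+593.6) + (+41.2) + (-1217.6) + (+407.0) = -175.8 kJ

ΔHrxn = -175.8 kJ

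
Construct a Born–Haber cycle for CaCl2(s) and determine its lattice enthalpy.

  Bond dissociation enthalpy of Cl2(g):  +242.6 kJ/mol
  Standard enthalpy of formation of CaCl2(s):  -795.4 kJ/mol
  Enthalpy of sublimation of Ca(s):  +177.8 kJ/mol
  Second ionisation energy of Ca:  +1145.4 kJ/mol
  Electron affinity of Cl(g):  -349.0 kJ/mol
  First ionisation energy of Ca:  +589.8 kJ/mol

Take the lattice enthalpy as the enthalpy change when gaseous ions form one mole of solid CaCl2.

U = -2253.0 kJ/mol

ΔHf° = 1·ΔHsub + 1·(ΣIE) + 1·D(Cl2) + 2·EA + U
-795.4 = 1·(+177.8) + 1·(+1735.2) + 1·(+242.6) + 2·(-349.0) + U
U = -795.4 − (+1457.6) = -2253.0 kJ/mol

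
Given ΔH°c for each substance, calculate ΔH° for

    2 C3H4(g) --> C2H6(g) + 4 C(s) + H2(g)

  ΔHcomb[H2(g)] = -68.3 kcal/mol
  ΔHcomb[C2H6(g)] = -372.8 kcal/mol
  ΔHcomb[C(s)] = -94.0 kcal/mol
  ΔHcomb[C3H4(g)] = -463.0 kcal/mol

ΔH° = -108.9 kcal/mol

With combustion enthalpies, reactants minus products:
= [2·(-463.0)] − [1·(-372.8) + 4·(-94.0) + 1·(-68.3)]
= -108.9 kcal/mol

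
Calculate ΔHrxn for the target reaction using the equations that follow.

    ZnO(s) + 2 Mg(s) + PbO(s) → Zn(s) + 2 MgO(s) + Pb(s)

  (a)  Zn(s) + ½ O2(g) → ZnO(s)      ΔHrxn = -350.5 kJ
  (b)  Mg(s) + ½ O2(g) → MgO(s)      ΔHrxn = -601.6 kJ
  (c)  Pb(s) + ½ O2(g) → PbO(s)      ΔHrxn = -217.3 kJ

(a) reversed (reverse to put ZnO(s) on the reactant side): +350.5 kJ
(b) × 2 (scale by 2 for the 2 MgO(s)): (2)·(-601.6) = -1203.2 kJ
(c) reversed (reverse to put PbO(s) on the reactant side): +217.3 kJ
ΔHrxn = (+350.5) + (-1203.2) + (+217.3) = -635.4 kJ

ΔHrxn = -635.4 kJ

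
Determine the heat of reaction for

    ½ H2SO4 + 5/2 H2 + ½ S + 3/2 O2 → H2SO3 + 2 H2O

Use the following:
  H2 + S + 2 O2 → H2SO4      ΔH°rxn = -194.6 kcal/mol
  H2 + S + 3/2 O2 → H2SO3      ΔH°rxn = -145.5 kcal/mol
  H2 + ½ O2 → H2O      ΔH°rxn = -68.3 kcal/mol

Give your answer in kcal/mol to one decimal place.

ΔH°rxn = -184.8 kcal/mol

equation 1 reversed and × 1/2: (-1/2)·(-194.6) = +97.3 kcal/mol
equation 2 as written: -145.5 kcal/mol
equation 3 × 2: (2)·(-68.3) = -136.6 kcal/mol
By Hess's law, ΔH°rxn = (-1/2)·(-194.6) + (1)·(-145.5) + (2)·(-68.3) = -184.8 kcal/mol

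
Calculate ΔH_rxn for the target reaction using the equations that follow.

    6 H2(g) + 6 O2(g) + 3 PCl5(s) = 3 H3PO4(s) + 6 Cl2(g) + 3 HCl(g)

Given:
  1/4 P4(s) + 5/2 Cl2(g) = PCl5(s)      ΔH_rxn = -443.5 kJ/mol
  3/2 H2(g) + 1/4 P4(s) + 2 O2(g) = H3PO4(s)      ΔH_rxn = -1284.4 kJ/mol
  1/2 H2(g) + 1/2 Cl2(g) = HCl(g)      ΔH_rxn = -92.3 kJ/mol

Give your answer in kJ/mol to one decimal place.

equation 1 reversed and × 3: (-3)·(-443.5) = +1330.5 kJ/mol
equation 2 × 3: (3)·(-1284.4) = -3853.2 kJ/mol
equation 3 × 3: (3)·(-92.3) = -276.9 kJ/mol
Summing the manipulated equations, ΔH_rxn = (-3)·(-443.5) + (3)·(-1284.4) + (3)·(-92.3) = -2799.6 kJ/mol

ΔH_rxn = -2799.6 kJ/mol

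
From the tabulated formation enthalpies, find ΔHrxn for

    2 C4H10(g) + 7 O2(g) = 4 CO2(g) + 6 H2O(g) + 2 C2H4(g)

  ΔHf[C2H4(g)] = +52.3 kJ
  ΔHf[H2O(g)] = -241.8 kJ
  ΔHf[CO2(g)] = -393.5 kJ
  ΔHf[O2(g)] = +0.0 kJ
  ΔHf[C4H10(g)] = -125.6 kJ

Products: 4·(-393.5) + 6·(-241.8) + 2·(+52.3) = -2920.2
Reactants: 2·(-125.6) + 7·(+0.0) = -251.2
ΔHrxn = (-2920.2) − (-251.2) = -2669.0 kJ

ΔHrxn = -2669.0 kJ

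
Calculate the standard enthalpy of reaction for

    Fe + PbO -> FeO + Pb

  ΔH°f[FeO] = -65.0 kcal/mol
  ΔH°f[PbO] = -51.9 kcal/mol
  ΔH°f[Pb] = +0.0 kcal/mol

Products: 1·(-65.0) + 1·(+0.0) = -65.0
Reactants: 1·(+0.0) + 1·(-51.9) = -51.9
ΔH° = (-65.0) − (-51.9) = -13.1 kcal/mol

ΔH° = -13.1 kcal/mol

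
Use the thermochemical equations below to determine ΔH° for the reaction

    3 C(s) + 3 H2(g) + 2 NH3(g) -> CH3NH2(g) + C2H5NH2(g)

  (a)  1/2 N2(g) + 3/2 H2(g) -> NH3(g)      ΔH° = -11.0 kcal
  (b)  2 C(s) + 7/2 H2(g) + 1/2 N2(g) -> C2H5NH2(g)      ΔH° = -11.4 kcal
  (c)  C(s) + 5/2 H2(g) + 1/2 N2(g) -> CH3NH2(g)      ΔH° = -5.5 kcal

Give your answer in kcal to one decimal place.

(a) reversed and × 2: (-2)·(-11.0) = +22.0 kcal
(b) as written: -11.4 kcal
(c) as written: -5.5 kcal
ΔH° = (-2)·(-11.0) + (1)·(-11.4) + (1)·(-5.5) = 5.1 kcal

ΔH° = 5.1 kcal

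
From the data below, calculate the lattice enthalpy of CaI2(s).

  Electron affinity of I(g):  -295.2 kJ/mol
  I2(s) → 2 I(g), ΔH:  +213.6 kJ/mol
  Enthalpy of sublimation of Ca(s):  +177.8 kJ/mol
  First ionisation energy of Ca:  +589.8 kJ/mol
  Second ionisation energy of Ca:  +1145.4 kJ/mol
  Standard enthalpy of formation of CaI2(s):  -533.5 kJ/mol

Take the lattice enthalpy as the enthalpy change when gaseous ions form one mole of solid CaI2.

U = -2069.7 kJ/mol

ΔHf° = 1·ΔHsub + 1·(ΣIE) + 1·D(I2) + 2·EA + U
-533.5 = 1·(+177.8) + 1·(+1735.2) + 1·(+213.6) + 2·(-295.2) + U
U = -533.5 − (+1536.2) = -2069.7 kJ/mol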